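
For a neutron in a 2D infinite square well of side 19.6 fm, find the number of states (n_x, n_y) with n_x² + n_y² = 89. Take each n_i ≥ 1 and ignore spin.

The level has n_x² + n_y² = 89. The ordered positive-integer solutions are (5, 8), (8, 5).
That gives 2 states.

degeneracy = 2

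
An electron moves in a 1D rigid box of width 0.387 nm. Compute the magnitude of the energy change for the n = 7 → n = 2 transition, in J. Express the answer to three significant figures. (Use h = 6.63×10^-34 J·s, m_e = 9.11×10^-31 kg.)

|ΔE| = 1.81×10^-17 J

E_1 = h²/(8m_eL²) = 4.027×10^-19 J.
|ΔE| = |7² − 2²|·E_1 = 45·4.027×10^-19 J = 1.81×10^-17 J.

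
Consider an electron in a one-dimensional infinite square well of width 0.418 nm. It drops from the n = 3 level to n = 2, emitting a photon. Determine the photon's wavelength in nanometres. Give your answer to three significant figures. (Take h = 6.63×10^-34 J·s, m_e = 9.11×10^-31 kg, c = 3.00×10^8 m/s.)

λ = 115 nm

E_1 = h²/(8m_eL²) = 3.452×10^-19 J, so ΔE = (3² − 2²)E_1 = 1.726×10^-18 J.
λ = hc/ΔE = (6.63×10^-34·3.00×10^8)/1.726×10^-18 = 1.15×10^-7 m = 115 nm.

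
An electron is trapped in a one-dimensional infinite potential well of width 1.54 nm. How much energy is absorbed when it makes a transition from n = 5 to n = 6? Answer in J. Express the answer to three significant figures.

E_1 = h²/(8m_eL²) = 2.540×10^-20 J.
|ΔE| = |5² − 6²|·E_1 = 11·2.540×10^-20 J = 2.79×10^-19 J.

|ΔE| = 2.79×10^-19 J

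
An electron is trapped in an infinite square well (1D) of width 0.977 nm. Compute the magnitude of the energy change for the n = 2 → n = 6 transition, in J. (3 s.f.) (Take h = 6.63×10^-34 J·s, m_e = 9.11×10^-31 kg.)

|ΔE| = 2.02×10^-18 J

E_1 = h²/(8m_eL²) = 6.319×10^-20 J.
|ΔE| = |2² − 6²|·E_1 = 32·6.319×10^-20 J = 2.02×10^-18 J.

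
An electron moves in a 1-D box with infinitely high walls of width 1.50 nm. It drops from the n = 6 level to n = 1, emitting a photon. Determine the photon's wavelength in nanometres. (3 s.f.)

E_1 = h²/(8m_eL²) = 2.678×10^-20 J, so ΔE = (6² − 1²)E_1 = 9.373×10^-19 J.
λ = hc/ΔE = (6.626×10^-34·2.998×10^8)/9.373×10^-19 = 2.12×10^-7 m = 212 nm.

λ = 212 nm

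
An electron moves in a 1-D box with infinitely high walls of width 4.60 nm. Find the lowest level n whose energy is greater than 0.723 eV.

n = 7

E_1 = h²/(8m_eL²) = 2.847×10^-21 J = 0.01777 eV.
Need n² > 0.723/0.01777 = 40.69, i.e. n > 6.379.
The smallest integer satisfying this is n = 7.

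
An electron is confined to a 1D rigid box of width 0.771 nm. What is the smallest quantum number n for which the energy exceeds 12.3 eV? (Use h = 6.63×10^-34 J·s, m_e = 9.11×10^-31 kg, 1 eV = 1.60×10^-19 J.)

E_1 = h²/(8m_eL²) = 1.015×10^-19 J = 0.6344 eV.
Need n² > 12.3/0.6344 = 19.39, i.e. n > 4.403.
The smallest integer satisfying this is n = 5.

n = 5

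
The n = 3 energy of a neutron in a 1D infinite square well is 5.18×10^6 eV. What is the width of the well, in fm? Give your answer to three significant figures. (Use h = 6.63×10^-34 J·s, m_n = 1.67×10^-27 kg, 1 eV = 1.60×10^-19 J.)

From E_n = n²h²/(8m_nL²), L = n·h/√(8m_nE_n).
E_3 = 5.18×10^6 eV = 8.288×10^-13 J, so L = 3·6.63×10^-34/√(8·1.67×10^-27·8.288×10^-13) = 1.89×10^-14 m = 18.9 fm.

L = 18.9 fm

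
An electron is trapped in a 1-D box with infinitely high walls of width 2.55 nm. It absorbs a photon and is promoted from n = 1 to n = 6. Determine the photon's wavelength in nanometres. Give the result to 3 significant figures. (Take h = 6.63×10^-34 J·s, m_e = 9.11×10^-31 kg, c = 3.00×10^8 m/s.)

E_1 = h²/(8m_eL²) = 9.276×10^-21 J, so ΔE = (6² − 1²)E_1 = 3.247×10^-19 J.
λ = hc/ΔE = (6.63×10^-34·3.00×10^8)/3.247×10^-19 = 6.13×10^-7 m = 613 nm.

λ = 613 nm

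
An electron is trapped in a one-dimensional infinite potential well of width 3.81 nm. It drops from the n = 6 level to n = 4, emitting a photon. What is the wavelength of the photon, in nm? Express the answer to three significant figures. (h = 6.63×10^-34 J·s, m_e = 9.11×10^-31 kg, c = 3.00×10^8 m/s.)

λ = 2.39×10^3 nm

E_1 = h²/(8m_eL²) = 4.155×10^-21 J, so ΔE = (6² − 4²)E_1 = 8.310×10^-20 J.
λ = hc/ΔE = (6.63×10^-34·3.00×10^8)/8.310×10^-20 = 2.39×10^-6 m = 2.39×10^3 nm.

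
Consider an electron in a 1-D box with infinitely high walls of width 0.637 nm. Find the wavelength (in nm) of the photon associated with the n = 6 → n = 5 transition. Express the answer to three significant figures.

E_1 = h²/(8m_eL²) = 1.485×10^-19 J, so ΔE = (6² − 5²)E_1 = 1.634×10^-18 J.
λ = hc/ΔE = (6.626×10^-34·2.998×10^8)/1.634×10^-18 = 1.22×10^-7 m = 122 nm.

λ = 122 nm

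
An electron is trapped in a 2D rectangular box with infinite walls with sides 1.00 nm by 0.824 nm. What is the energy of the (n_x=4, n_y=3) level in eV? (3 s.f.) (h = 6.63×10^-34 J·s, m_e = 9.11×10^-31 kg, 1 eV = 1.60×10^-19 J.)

E = 11.0 eV

For a 2D rectangular well E = (h²/8m_e)·Σ n_i²/L_i² = (6.63×10^-34)²/(8·9.11×10^-31) · [4²/(1.00 nm)² + 3²/(0.824 nm)²].
Evaluating gives E = 1.765×10^-18 J = 11.0 eV.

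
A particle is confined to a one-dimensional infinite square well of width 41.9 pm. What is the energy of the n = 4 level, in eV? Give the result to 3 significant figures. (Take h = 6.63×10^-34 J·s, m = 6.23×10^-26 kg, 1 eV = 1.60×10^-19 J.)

E_4 = 0.0502 eV

For an infinite well E_n = n²h²/(8mL²), so E_1 = h²/(8mL²) = (6.63×10^-34)²/(8·6.23×10^-26·(4.19×10^-11 m)²) = 5.024×10^-22 J.
Then E_4 = 4²·E_1 = 16·5.024×10^-22 J = 8.038×10^-21 J.
Converting, E_4 = 8.038×10^-21 J / (1.60×10^-19 J/eV) = 0.0502 eV.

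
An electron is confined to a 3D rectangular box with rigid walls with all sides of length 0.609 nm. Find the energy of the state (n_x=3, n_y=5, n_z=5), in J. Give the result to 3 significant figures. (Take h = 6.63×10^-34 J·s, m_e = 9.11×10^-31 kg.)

E = 9.59×10^-18 J

For a 3D rectangular well E = (h²/8m_e)·Σ n_i²/L_i² = (6.63×10^-34)²/(8·9.11×10^-31) · [3²/(0.609 nm)² + 5²/(0.609 nm)² + 5²/(0.609 nm)²].
Evaluating gives E = 9.59×10^-18 J.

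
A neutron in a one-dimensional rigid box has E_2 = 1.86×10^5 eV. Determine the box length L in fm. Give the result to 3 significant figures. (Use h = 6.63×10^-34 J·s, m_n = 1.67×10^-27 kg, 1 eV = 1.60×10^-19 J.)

From E_n = n²h²/(8m_nL²), L = n·h/√(8m_nE_n).
E_2 = 1.86×10^5 eV = 2.976×10^-14 J, so L = 2·6.63×10^-34/√(8·1.67×10^-27·2.976×10^-14) = 6.65×10^-14 m = 66.5 fm.

L = 66.5 fm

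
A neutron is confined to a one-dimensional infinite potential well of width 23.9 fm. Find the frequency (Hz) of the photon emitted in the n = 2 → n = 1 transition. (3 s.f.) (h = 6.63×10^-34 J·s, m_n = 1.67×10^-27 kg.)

E_1 = h²/(8m_nL²) = 5.760×10^-14 J and ΔE = (2² − 1²)E_1 = 1.728×10^-13 J.
f = ΔE/h = 1.728×10^-13/6.63×10^-34 = 2.61×10^20 Hz.

f = 2.61×10^20 Hz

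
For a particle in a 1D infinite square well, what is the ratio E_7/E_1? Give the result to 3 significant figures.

E_n ∝ n², so E_7/E_1 = 7²/1² = 49/1 = 49.0.

49.0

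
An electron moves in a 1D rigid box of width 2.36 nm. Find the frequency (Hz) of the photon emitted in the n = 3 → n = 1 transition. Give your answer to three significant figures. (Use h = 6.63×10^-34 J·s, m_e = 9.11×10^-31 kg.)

E_1 = h²/(8m_eL²) = 1.083×10^-20 J and ΔE = (3² − 1²)E_1 = 8.664×10^-20 J.
f = ΔE/h = 8.664×10^-20/6.63×10^-34 = 1.31×10^14 Hz.

f = 1.31×10^14 Hz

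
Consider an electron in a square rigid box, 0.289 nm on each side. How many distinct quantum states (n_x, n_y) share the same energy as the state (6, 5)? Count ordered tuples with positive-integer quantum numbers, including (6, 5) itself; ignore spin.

degeneracy = 2

The level has n_x² + n_y² = 61. The ordered positive-integer solutions are (5, 6), (6, 5).
That gives 2 states.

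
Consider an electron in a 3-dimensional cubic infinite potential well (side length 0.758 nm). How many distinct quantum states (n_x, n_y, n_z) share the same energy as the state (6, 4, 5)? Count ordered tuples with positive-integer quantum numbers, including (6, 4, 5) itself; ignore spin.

The level has n_x² + n_y² + n_z² = 77. The ordered positive-integer solutions are (2, 3, 8), (2, 8, 3), (3, 2, 8), (3, 8, 2), (4, 5, 6), (4, 6, 5), (5, 4, 6), (5, 6, 4), (6, 4, 5), (6, 5, 4), (8, 2, 3), (8, 3, 2).
That gives 12 states.

degeneracy = 12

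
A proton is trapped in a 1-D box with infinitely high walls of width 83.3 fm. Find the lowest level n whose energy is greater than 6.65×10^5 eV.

n = 5

E_1 = h²/(8m_pL²) = 4.727×10^-15 J = 2.951×10^4 eV.
Need n² > 6.65×10^5/2.951×10^4 = 22.53, i.e. n > 4.747.
The smallest integer satisfying this is n = 5.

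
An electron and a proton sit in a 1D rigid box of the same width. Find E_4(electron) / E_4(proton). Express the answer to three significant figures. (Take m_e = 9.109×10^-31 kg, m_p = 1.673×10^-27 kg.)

1.84×10^3

E_n ∝ 1/m at fixed n and L, so the ratio is m_p/m_e = 1.673×10^-27/9.109×10^-31 = 1.84×10^3.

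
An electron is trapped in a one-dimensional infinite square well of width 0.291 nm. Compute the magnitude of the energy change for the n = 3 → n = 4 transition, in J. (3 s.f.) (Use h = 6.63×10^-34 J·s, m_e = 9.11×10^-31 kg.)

E_1 = h²/(8m_eL²) = 7.123×10^-19 J.
|ΔE| = |3² − 4²|·E_1 = 7·7.123×10^-19 J = 4.99×10^-18 J.

|ΔE| = 4.99×10^-18 J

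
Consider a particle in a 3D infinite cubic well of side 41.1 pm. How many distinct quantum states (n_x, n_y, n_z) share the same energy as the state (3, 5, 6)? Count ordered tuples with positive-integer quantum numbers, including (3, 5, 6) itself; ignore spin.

The level has n_x² + n_y² + n_z² = 70. The ordered positive-integer solutions are (3, 5, 6), (3, 6, 5), (5, 3, 6), (5, 6, 3), (6, 3, 5), (6, 5, 3).
That gives 6 states.

degeneracy = 6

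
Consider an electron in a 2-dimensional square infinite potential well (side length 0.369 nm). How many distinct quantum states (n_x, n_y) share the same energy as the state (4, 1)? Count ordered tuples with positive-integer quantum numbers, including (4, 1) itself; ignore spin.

degeneracy = 2

The level has n_x² + n_y² = 17. The ordered positive-integer solutions are (1, 4), (4, 1).
That gives 2 states.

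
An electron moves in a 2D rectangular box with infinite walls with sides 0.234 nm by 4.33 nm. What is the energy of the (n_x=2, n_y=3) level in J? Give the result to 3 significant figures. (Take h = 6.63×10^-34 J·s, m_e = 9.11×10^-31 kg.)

For a 2D rectangular well E = (h²/8m_e)·Σ n_i²/L_i² = (6.63×10^-34)²/(8·9.11×10^-31) · [2²/(0.234 nm)² + 3²/(4.33 nm)²].
Evaluating gives E = 4.43×10^-18 J.

E = 4.43×10^-18 J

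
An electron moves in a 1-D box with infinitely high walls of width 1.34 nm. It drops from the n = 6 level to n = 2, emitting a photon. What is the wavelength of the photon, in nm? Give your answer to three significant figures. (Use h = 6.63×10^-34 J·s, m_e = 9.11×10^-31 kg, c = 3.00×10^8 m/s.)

E_1 = h²/(8m_eL²) = 3.359×10^-20 J, so ΔE = (6² − 2²)E_1 = 1.075×10^-18 J.
λ = hc/ΔE = (6.63×10^-34·3.00×10^8)/1.075×10^-18 = 1.85×10^-7 m = 185 nm.

λ = 185 nm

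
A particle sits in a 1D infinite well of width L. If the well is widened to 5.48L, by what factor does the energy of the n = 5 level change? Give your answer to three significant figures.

E_n ∝ 1/L², so the energy scales by 1/5.48² = 0.0333.

0.0333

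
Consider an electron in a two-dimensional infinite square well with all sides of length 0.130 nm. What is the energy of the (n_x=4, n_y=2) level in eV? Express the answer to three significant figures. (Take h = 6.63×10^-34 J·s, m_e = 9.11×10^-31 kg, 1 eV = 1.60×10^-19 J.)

For a 2D rectangular well E = (h²/8m_e)·Σ n_i²/L_i² = (6.63×10^-34)²/(8·9.11×10^-31) · [4²/(0.130 nm)² + 2²/(0.130 nm)²].
Evaluating gives E = 7.138×10^-17 J = 446 eV.

E = 446 eV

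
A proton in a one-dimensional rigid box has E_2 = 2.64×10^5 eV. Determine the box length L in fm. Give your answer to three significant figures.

From E_n = n²h²/(8m_pL²), L = n·h/√(8m_pE_n).
E_2 = 2.64×10^5 eV = 4.229×10^-14 J, so L = 2·6.626×10^-34/√(8·1.673×10^-27·4.229×10^-14) = 5.57×10^-14 m = 55.7 fm.

L = 55.7 fm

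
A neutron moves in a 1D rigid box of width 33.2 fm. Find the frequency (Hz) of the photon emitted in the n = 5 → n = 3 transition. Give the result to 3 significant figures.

E_1 = h²/(8m_nL²) = 2.973×10^-14 J and ΔE = (5² − 3²)E_1 = 4.757×10^-13 J.
f = ΔE/h = 4.757×10^-13/6.626×10^-34 = 7.18×10^20 Hz.

f = 7.18×10^20 Hz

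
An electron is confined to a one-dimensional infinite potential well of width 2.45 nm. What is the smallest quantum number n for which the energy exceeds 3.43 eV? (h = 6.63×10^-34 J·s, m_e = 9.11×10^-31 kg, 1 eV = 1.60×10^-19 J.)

E_1 = h²/(8m_eL²) = 1.005×10^-20 J = 0.06281 eV.
Need n² > 3.43/0.06281 = 54.61, i.e. n > 7.390.
The smallest integer satisfying this is n = 8.

n = 8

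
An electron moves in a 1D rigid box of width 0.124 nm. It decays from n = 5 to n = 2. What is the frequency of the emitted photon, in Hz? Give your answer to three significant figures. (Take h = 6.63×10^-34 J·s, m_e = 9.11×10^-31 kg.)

f = 1.24×10^17 Hz

E_1 = h²/(8m_eL²) = 3.923×10^-18 J and ΔE = (5² − 2²)E_1 = 8.238×10^-17 J.
f = ΔE/h = 8.238×10^-17/6.63×10^-34 = 1.24×10^17 Hz.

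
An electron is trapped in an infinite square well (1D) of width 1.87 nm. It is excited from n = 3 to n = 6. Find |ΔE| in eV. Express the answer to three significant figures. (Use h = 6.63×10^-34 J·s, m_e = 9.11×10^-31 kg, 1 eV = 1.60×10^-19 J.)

|ΔE| = 2.91 eV

E_1 = h²/(8m_eL²) = 1.725×10^-20 J.
|ΔE| = |3² − 6²|·E_1 = 27·1.725×10^-20 J = 4.658×10^-19 J = 2.91 eV.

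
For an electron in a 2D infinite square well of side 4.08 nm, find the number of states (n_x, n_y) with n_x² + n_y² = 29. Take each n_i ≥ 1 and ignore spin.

The level has n_x² + n_y² = 29. The ordered positive-integer solutions are (2, 5), (5, 2).
That gives 2 states.

degeneracy = 2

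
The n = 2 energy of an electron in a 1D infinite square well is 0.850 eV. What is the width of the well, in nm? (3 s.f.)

L = 1.33 nm

From E_n = n²h²/(8m_eL²), L = n·h/√(8m_eE_n).
E_2 = 0.850 eV = 1.362×10^-19 J, so L = 2·6.626×10^-34/√(8·9.109×10^-31·1.362×10^-19) = 1.33×10^-9 m = 1.33 nm.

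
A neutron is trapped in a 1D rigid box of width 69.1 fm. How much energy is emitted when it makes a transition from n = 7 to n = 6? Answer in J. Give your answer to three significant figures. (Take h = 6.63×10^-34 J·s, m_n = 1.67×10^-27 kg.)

E_1 = h²/(8m_nL²) = 6.891×10^-15 J.
|ΔE| = |7² − 6²|·E_1 = 13·6.891×10^-15 J = 8.96×10^-14 J.

|ΔE| = 8.96×10^-14 J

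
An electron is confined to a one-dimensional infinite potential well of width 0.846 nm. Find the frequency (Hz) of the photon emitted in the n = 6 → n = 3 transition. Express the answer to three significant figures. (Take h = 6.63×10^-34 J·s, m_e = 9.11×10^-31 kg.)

E_1 = h²/(8m_eL²) = 8.427×10^-20 J and ΔE = (6² − 3²)E_1 = 2.275×10^-18 J.
f = ΔE/h = 2.275×10^-18/6.63×10^-34 = 3.43×10^15 Hz.

f = 3.43×10^15 Hz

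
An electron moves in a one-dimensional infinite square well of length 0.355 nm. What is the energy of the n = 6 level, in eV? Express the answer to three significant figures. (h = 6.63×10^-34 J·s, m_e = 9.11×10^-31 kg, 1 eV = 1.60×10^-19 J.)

For an infinite well E_n = n²h²/(8m_eL²), so E_1 = h²/(8m_eL²) = (6.63×10^-34)²/(8·9.11×10^-31·(3.55×10^-10 m)²) = 4.786×10^-19 J.
Then E_6 = 6²·E_1 = 36·4.786×10^-19 J = 1.723×10^-17 J.
Converting, E_6 = 1.723×10^-17 J / (1.60×10^-19 J/eV) = 108 eV.

E_6 = 108 eV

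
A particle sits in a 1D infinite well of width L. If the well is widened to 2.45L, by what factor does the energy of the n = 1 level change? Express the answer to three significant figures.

E_n ∝ 1/L², so the energy scales by 1/2.45² = 0.167.

0.167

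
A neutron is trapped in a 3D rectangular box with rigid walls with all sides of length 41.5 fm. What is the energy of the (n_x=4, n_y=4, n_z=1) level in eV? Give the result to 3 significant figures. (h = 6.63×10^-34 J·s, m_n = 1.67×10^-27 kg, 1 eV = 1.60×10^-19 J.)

For a 3D rectangular well E = (h²/8m_n)·Σ n_i²/L_i² = (6.63×10^-34)²/(8·1.67×10^-27) · [4²/(41.5 fm)² + 4²/(41.5 fm)² + 1²/(41.5 fm)²].
Evaluating gives E = 6.304×10^-13 J = 3.94×10^6 eV.

E = 3.94×10^6 eV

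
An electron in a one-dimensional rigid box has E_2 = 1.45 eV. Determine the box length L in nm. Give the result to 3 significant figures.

L = 1.02 nm

From E_n = n²h²/(8m_eL²), L = n·h/√(8m_eE_n).
E_2 = 1.45 eV = 2.323×10^-19 J, so L = 2·6.626×10^-34/√(8·9.109×10^-31·2.323×10^-19) = 1.02×10^-9 m = 1.02 nm.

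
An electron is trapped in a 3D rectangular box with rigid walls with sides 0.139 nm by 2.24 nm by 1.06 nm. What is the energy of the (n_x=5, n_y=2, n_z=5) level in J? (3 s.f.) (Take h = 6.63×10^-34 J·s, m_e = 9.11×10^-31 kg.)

For a 3D rectangular well E = (h²/8m_e)·Σ n_i²/L_i² = (6.63×10^-34)²/(8·9.11×10^-31) · [5²/(0.139 nm)² + 2²/(2.24 nm)² + 5²/(1.06 nm)²].
Evaluating gives E = 7.94×10^-17 J.

E = 7.94×10^-17 J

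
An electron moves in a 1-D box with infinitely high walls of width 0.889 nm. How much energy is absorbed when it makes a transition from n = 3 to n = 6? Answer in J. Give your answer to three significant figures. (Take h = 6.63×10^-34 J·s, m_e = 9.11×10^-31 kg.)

E_1 = h²/(8m_eL²) = 7.632×10^-20 J.
|ΔE| = |3² − 6²|·E_1 = 27·7.632×10^-20 J = 2.06×10^-18 J.

|ΔE| = 2.06×10^-18 J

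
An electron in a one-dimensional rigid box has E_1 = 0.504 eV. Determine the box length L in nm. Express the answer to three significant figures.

From E_n = n²h²/(8m_eL²), L = n·h/√(8m_eE_n).
E_1 = 0.504 eV = 8.074×10^-20 J, so L = 1·6.626×10^-34/√(8·9.109×10^-31·8.074×10^-20) = 8.64×10^-10 m = 0.864 nm.

L = 0.864 nm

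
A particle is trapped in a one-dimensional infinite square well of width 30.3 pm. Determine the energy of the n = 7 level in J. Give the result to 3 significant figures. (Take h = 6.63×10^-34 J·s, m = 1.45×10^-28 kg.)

E_7 = 2.02×10^-17 J

For an infinite well E_n = n²h²/(8mL²), so E_1 = h²/(8mL²) = (6.63×10^-34)²/(8·1.45×10^-28·(3.03×10^-11 m)²) = 4.127×10^-19 J.
Then E_7 = 7²·E_1 = 49·4.127×10^-19 J = 2.02×10^-17 J.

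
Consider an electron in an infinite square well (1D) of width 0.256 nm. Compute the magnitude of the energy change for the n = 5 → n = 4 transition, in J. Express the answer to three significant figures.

|ΔE| = 8.27×10^-18 J

E_1 = h²/(8m_eL²) = 9.193×10^-19 J.
|ΔE| = |5² − 4²|·E_1 = 9·9.193×10^-19 J = 8.27×10^-18 J.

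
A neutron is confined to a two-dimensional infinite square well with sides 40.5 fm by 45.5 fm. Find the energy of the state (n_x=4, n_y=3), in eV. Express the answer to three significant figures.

E = 2.88×10^6 eV

For a 2D rectangular well E = (h²/8m_n)·Σ n_i²/L_i² = (6.626×10^-34)²/(8·1.675×10^-27) · [4²/(40.5 fm)² + 3²/(45.5 fm)²].
Evaluating gives E = 4.620×10^-13 J = 2.88×10^6 eV.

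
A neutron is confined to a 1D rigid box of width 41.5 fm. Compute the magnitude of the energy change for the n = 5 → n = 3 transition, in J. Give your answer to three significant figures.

E_1 = h²/(8m_nL²) = 1.902×10^-14 J.
|ΔE| = |5² − 3²|·E_1 = 16·1.902×10^-14 J = 3.04×10^-13 J.

|ΔE| = 3.04×10^-13 J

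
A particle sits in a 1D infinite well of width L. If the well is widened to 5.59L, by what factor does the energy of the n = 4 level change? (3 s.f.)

0.0320

E_n ∝ 1/L², so the energy scales by 1/5.59² = 0.0320.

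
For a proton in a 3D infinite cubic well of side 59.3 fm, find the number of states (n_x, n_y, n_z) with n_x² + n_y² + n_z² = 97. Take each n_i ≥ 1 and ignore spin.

The level has n_x² + n_y² + n_z² = 97. The ordered positive-integer solutions are (5, 6, 6), (6, 5, 6), (6, 6, 5).
That gives 3 states.

degeneracy = 3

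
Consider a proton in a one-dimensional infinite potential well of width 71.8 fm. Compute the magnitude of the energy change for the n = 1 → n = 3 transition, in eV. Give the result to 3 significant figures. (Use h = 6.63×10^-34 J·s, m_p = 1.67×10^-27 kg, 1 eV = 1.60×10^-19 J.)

E_1 = h²/(8m_pL²) = 6.382×10^-15 J.
|ΔE| = |1² − 3²|·E_1 = 8·6.382×10^-15 J = 5.106×10^-14 J = 3.19×10^5 eV.

|ΔE| = 3.19×10^5 eV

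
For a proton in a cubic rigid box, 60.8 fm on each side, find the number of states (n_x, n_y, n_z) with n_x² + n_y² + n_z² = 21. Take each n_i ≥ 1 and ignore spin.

The level has n_x² + n_y² + n_z² = 21. The ordered positive-integer solutions are (1, 2, 4), (1, 4, 2), (2, 1, 4), (2, 4, 1), (4, 1, 2), (4, 2, 1).
That gives 6 states.

degeneracy = 6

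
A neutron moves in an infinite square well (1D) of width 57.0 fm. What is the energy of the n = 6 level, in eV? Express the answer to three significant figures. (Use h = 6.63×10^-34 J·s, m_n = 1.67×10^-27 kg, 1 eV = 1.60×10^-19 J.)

E_6 = 2.28×10^6 eV

For an infinite well E_n = n²h²/(8m_nL²), so E_1 = h²/(8m_nL²) = (6.63×10^-34)²/(8·1.67×10^-27·(5.70×10^-14 m)²) = 1.013×10^-14 J.
Then E_6 = 6²·E_1 = 36·1.013×10^-14 J = 3.647×10^-13 J.
Converting, E_6 = 3.647×10^-13 J / (1.60×10^-19 J/eV) = 2.28×10^6 eV.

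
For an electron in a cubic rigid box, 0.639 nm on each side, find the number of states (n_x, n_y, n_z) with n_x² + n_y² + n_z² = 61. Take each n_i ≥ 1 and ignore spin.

The level has n_x² + n_y² + n_z² = 61. The ordered positive-integer solutions are (3, 4, 6), (3, 6, 4), (4, 3, 6), (4, 6, 3), (6, 3, 4), (6, 4, 3).
That gives 6 states.

degeneracy = 6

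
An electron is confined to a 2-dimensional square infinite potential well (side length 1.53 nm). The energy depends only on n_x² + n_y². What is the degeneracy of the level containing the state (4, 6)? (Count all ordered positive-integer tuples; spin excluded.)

degeneracy = 2

The level has n_x² + n_y² = 52. The ordered positive-integer solutions are (4, 6), (6, 4).
That gives 2 states.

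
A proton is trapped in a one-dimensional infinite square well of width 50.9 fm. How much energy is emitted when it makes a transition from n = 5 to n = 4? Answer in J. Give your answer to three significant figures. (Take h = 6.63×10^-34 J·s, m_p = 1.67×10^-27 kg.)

|ΔE| = 1.14×10^-13 J

E_1 = h²/(8m_pL²) = 1.270×10^-14 J.
|ΔE| = |5² − 4²|·E_1 = 9·1.270×10^-14 J = 1.14×10^-13 J.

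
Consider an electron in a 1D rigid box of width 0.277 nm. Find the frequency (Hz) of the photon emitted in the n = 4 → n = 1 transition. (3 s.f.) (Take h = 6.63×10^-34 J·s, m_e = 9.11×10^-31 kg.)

f = 1.78×10^16 Hz

E_1 = h²/(8m_eL²) = 7.861×10^-19 J and ΔE = (4² − 1²)E_1 = 1.179×10^-17 J.
f = ΔE/h = 1.179×10^-17/6.63×10^-34 = 1.78×10^16 Hz.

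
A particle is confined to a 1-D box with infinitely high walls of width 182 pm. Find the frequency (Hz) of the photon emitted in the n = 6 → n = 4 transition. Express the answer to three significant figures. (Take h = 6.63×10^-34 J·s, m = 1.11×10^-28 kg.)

f = 4.51×10^14 Hz

E_1 = h²/(8mL²) = 1.494×10^-20 J and ΔE = (6² − 4²)E_1 = 2.988×10^-19 J.
f = ΔE/h = 2.988×10^-19/6.63×10^-34 = 4.51×10^14 Hz.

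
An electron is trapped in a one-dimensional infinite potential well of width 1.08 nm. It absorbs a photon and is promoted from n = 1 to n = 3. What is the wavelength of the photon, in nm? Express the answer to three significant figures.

λ = 481 nm

E_1 = h²/(8m_eL²) = 5.165×10^-20 J, so ΔE = (3² − 1²)E_1 = 4.132×10^-19 J.
λ = hc/ΔE = (6.626×10^-34·2.998×10^8)/4.132×10^-19 = 4.81×10^-7 m = 481 nm.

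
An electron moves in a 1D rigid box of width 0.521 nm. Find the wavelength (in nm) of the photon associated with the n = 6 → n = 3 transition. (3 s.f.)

λ = 33.1 nm

E_1 = h²/(8m_eL²) = 2.220×10^-19 J, so ΔE = (6² − 3²)E_1 = 5.994×10^-18 J.
λ = hc/ΔE = (6.626×10^-34·2.998×10^8)/5.994×10^-18 = 3.31×10^-8 m = 33.1 nm.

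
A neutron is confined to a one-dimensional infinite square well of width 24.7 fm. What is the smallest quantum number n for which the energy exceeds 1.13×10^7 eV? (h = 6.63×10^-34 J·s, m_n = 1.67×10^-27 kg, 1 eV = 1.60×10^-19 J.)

E_1 = h²/(8m_nL²) = 5.393×10^-14 J = 3.371×10^5 eV.
Need n² > 1.13×10^7/3.371×10^5 = 33.52, i.e. n > 5.790.
The smallest integer satisfying this is n = 6.

n = 6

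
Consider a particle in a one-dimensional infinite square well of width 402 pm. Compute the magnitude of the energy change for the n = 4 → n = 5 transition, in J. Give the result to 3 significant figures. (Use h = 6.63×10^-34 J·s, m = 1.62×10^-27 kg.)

E_1 = h²/(8mL²) = 2.099×10^-22 J.
|ΔE| = |4² − 5²|·E_1 = 9·2.099×10^-22 J = 1.89×10^-21 J.

|ΔE| = 1.89×10^-21 J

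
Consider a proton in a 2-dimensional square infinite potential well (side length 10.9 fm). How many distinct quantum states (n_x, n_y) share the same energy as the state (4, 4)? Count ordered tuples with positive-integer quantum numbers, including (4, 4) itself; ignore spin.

The level has n_x² + n_y² = 32. The ordered positive-integer solutions are (4, 4).
That gives 1 state.

degeneracy = 1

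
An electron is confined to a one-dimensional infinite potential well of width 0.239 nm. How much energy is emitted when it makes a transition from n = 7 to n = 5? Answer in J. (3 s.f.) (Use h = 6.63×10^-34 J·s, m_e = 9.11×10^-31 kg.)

E_1 = h²/(8m_eL²) = 1.056×10^-18 J.
|ΔE| = |7² − 5²|·E_1 = 24·1.056×10^-18 J = 2.53×10^-17 J.

|ΔE| = 2.53×10^-17 J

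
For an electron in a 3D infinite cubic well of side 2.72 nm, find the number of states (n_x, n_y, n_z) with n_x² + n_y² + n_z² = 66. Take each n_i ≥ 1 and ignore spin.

degeneracy = 12

The level has n_x² + n_y² + n_z² = 66. The ordered positive-integer solutions are (1, 1, 8), (1, 4, 7), (1, 7, 4), (1, 8, 1), (4, 1, 7), (4, 5, 5), (4, 7, 1), (5, 4, 5), (5, 5, 4), (7, 1, 4), (7, 4, 1), (8, 1, 1).
That gives 12 states.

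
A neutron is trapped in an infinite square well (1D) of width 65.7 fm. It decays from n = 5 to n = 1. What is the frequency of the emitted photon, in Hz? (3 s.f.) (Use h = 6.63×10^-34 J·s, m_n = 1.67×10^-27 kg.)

f = 2.76×10^20 Hz

E_1 = h²/(8m_nL²) = 7.622×10^-15 J and ΔE = (5² − 1²)E_1 = 1.829×10^-13 J.
f = ΔE/h = 1.829×10^-13/6.63×10^-34 = 2.76×10^20 Hz.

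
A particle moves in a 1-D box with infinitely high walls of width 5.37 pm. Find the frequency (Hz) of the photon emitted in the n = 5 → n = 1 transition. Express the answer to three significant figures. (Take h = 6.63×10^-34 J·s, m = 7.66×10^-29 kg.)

f = 9.00×10^17 Hz

E_1 = h²/(8mL²) = 2.487×10^-17 J and ΔE = (5² − 1²)E_1 = 5.969×10^-16 J.
f = ΔE/h = 5.969×10^-16/6.63×10^-34 = 9.00×10^17 Hz.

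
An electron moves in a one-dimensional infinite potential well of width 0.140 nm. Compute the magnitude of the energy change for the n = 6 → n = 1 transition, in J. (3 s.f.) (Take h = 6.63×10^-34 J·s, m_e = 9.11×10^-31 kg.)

|ΔE| = 1.08×10^-16 J

E_1 = h²/(8m_eL²) = 3.077×10^-18 J.
|ΔE| = |6² − 1²|·E_1 = 35·3.077×10^-18 J = 1.08×10^-16 J.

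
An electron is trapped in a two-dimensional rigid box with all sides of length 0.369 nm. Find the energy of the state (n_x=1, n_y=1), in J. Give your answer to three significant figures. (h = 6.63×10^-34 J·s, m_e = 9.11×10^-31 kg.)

E = 8.86×10^-19 J

For a 2D rectangular well E = (h²/8m_e)·Σ n_i²/L_i² = (6.63×10^-34)²/(8·9.11×10^-31) · [1²/(0.369 nm)² + 1²/(0.369 nm)²].
Evaluating gives E = 8.86×10^-19 J.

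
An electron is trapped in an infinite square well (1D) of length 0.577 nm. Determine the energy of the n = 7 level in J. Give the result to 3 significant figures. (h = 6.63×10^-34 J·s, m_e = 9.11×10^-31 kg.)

For an infinite well E_n = n²h²/(8m_eL²), so E_1 = h²/(8m_eL²) = (6.63×10^-34)²/(8·9.11×10^-31·(5.77×10^-10 m)²) = 1.812×10^-19 J.
Then E_7 = 7²·E_1 = 49·1.812×10^-19 J = 8.88×10^-18 J.

E_7 = 8.88×10^-18 J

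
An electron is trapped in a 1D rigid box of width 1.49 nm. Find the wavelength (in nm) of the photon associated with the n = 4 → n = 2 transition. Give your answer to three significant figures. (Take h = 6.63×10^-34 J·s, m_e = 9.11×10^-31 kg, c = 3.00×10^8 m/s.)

E_1 = h²/(8m_eL²) = 2.717×10^-20 J, so ΔE = (4² − 2²)E_1 = 3.260×10^-19 J.
λ = hc/ΔE = (6.63×10^-34·3.00×10^8)/3.260×10^-19 = 6.10×10^-7 m = 610 nm.

λ = 610 nm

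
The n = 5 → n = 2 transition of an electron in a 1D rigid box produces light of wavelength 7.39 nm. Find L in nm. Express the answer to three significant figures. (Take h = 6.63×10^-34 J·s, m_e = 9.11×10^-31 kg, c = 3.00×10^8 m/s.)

L = 0.217 nm

The photon carries ΔE = hc/λ = 6.63×10^-34·3.00×10^8/7.39×10^-9 m = 2.691×10^-17 J.
Since ΔE = (5² − 2²)E_1, E_1 = 1.281×10^-18 J, and L = h/√(8m_eE_1) = 2.17×10^-10 m = 0.217 nm.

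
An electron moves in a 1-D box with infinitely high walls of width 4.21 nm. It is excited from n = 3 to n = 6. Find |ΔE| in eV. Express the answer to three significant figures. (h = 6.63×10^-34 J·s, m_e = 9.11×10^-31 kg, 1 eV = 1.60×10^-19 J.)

E_1 = h²/(8m_eL²) = 3.403×10^-21 J.
|ΔE| = |3² − 6²|·E_1 = 27·3.403×10^-21 J = 9.188×10^-20 J = 0.574 eV.

|ΔE| = 0.574 eV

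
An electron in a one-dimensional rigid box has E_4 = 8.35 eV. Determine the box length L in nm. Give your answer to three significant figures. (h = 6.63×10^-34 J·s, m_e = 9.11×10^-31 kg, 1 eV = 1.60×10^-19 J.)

From E_n = n²h²/(8m_eL²), L = n·h/√(8m_eE_n).
E_4 = 8.35 eV = 1.336×10^-18 J, so L = 4·6.63×10^-34/√(8·9.11×10^-31·1.336×10^-18) = 8.50×10^-10 m = 0.850 nm.

L = 0.850 nm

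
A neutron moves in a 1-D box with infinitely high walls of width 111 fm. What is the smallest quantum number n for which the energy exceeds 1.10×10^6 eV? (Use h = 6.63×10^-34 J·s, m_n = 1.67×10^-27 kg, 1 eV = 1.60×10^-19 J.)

E_1 = h²/(8m_nL²) = 2.670×10^-15 J = 1.669×10^4 eV.
Need n² > 1.10×10^6/1.669×10^4 = 65.91, i.e. n > 8.118.
The smallest integer satisfying this is n = 9.

n = 9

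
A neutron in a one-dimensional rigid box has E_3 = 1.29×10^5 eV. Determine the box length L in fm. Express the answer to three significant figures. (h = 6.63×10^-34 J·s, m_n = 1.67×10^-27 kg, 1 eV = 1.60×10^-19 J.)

L = 120 fm

From E_n = n²h²/(8m_nL²), L = n·h/√(8m_nE_n).
E_3 = 1.29×10^5 eV = 2.064×10^-14 J, so L = 3·6.63×10^-34/√(8·1.67×10^-27·2.064×10^-14) = 1.20×10^-13 m = 120 fm.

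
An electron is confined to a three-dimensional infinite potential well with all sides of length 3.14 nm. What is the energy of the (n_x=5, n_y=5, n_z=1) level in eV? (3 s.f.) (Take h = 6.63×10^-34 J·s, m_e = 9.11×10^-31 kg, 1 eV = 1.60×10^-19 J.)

For a 3D rectangular well E = (h²/8m_e)·Σ n_i²/L_i² = (6.63×10^-34)²/(8·9.11×10^-31) · [5²/(3.14 nm)² + 5²/(3.14 nm)² + 1²/(3.14 nm)²].
Evaluating gives E = 3.120×10^-19 J = 1.95 eV.

E = 1.95 eV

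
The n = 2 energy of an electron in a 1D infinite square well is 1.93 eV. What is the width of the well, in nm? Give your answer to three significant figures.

L = 0.883 nm

From E_n = n²h²/(8m_eL²), L = n·h/√(8m_eE_n).
E_2 = 1.93 eV = 3.092×10^-19 J, so L = 2·6.626×10^-34/√(8·9.109×10^-31·3.092×10^-19) = 8.83×10^-10 m = 0.883 nm.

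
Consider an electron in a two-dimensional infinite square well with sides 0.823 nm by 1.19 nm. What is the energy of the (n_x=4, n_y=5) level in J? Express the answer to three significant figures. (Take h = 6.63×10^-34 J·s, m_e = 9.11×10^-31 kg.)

For a 2D rectangular well E = (h²/8m_e)·Σ n_i²/L_i² = (6.63×10^-34)²/(8·9.11×10^-31) · [4²/(0.823 nm)² + 5²/(1.19 nm)²].
Evaluating gives E = 2.49×10^-18 J.

E = 2.49×10^-18 J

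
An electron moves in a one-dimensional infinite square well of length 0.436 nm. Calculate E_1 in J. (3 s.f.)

E_1 = 3.17×10^-19 J

For an infinite well E_n = n²h²/(8m_eL²), so E_1 = h²/(8m_eL²) = (6.626×10^-34)²/(8·9.109×10^-31·(4.36×10^-10 m)²) = 3.169×10^-19 J.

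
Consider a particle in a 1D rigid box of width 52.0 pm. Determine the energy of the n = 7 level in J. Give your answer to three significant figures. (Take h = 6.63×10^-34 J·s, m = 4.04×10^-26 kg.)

E_7 = 2.46×10^-20 J

For an infinite well E_n = n²h²/(8mL²), so E_1 = h²/(8mL²) = (6.63×10^-34)²/(8·4.04×10^-26·(5.20×10^-11 m)²) = 5.030×10^-22 J.
Then E_7 = 7²·E_1 = 49·5.030×10^-22 J = 2.46×10^-20 J.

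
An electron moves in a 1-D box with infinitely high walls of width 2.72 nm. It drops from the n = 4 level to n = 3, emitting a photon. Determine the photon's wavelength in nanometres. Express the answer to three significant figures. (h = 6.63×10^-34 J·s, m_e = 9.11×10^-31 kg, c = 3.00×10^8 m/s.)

E_1 = h²/(8m_eL²) = 8.152×10^-21 J, so ΔE = (4² − 3²)E_1 = 5.706×10^-20 J.
λ = hc/ΔE = (6.63×10^-34·3.00×10^8)/5.706×10^-20 = 3.49×10^-6 m = 3.49×10^3 nm.

λ = 3.49×10^3 nm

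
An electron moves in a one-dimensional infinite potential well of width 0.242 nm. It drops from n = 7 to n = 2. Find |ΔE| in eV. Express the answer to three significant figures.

E_1 = h²/(8m_eL²) = 1.029×10^-18 J.
|ΔE| = |7² − 2²|·E_1 = 45·1.029×10^-18 J = 4.631×10^-17 J = 289 eV.

|ΔE| = 289 eV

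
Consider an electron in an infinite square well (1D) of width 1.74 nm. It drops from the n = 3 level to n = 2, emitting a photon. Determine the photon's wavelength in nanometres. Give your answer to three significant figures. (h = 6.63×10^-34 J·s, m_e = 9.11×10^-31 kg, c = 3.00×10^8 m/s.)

λ = 2.00×10^3 nm

E_1 = h²/(8m_eL²) = 1.992×10^-20 J, so ΔE = (3² − 2²)E_1 = 9.960×10^-20 J.
λ = hc/ΔE = (6.63×10^-34·3.00×10^8)/9.960×10^-20 = 2.00×10^-6 m = 2.00×10^3 nm.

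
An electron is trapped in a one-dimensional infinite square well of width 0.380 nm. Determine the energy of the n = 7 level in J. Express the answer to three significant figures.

E_7 = 2.04×10^-17 J

For an infinite well E_n = n²h²/(8m_eL²), so E_1 = h²/(8m_eL²) = (6.626×10^-34)²/(8·9.109×10^-31·(3.80×10^-10 m)²) = 4.172×10^-19 J.
Then E_7 = 7²·E_1 = 49·4.172×10^-19 J = 2.04×10^-17 J.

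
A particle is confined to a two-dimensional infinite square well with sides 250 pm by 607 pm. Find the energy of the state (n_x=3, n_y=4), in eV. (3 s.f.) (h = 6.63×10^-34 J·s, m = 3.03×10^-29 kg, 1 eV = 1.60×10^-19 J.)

For a 2D rectangular well E = (h²/8m)·Σ n_i²/L_i² = (6.63×10^-34)²/(8·3.03×10^-29) · [3²/(250 pm)² + 4²/(607 pm)²].
Evaluating gives E = 3.399×10^-19 J = 2.12 eV.

E = 2.12 eV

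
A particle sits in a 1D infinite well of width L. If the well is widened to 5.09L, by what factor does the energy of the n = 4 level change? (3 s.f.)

0.0386

E_n ∝ 1/L², so the energy scales by 1/5.09² = 0.0386.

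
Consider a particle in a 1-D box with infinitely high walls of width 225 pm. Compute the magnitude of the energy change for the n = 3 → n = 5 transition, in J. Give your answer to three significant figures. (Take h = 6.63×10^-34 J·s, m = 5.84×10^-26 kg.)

|ΔE| = 2.97×10^-22 J

E_1 = h²/(8mL²) = 1.858×10^-23 J.
|ΔE| = |3² − 5²|·E_1 = 16·1.858×10^-23 J = 2.97×10^-22 J.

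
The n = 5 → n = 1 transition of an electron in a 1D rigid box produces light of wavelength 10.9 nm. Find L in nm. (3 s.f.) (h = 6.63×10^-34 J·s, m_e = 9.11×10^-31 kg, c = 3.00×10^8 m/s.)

L = 0.282 nm

The photon carries ΔE = hc/λ = 6.63×10^-34·3.00×10^8/1.09×10^-8 m = 1.825×10^-17 J.
Since ΔE = (5² − 1²)E_1, E_1 = 7.604×10^-19 J, and L = h/√(8m_eE_1) = 2.82×10^-10 m = 0.282 nm.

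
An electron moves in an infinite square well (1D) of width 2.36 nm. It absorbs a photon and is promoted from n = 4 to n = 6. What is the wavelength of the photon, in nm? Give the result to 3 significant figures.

E_1 = h²/(8m_eL²) = 1.082×10^-20 J, so ΔE = (6² − 4²)E_1 = 2.164×10^-19 J.
λ = hc/ΔE = (6.626×10^-34·2.998×10^8)/2.164×10^-19 = 9.18×10^-7 m = 918 nm.

λ = 918 nm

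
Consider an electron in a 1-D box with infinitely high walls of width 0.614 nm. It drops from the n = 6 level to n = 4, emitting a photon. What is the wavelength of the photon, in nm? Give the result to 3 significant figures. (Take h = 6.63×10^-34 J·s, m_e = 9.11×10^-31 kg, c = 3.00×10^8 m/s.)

E_1 = h²/(8m_eL²) = 1.600×10^-19 J, so ΔE = (6² − 4²)E_1 = 3.200×10^-18 J.
λ = hc/ΔE = (6.63×10^-34·3.00×10^8)/3.200×10^-18 = 6.22×10^-8 m = 62.2 nm.

λ = 62.2 nm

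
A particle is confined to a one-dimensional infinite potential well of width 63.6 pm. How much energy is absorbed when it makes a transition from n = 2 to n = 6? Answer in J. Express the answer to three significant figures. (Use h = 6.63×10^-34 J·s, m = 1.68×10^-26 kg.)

E_1 = h²/(8mL²) = 8.086×10^-22 J.
|ΔE| = |2² − 6²|·E_1 = 32·8.086×10^-22 J = 2.59×10^-20 J.

|ΔE| = 2.59×10^-20 J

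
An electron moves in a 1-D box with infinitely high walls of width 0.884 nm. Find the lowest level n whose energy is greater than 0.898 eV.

E_1 = h²/(8m_eL²) = 7.710×10^-20 J = 0.4813 eV.
Need n² > 0.898/0.4813 = 1.866, i.e. n > 1.366.
The smallest integer satisfying this is n = 2.

n = 2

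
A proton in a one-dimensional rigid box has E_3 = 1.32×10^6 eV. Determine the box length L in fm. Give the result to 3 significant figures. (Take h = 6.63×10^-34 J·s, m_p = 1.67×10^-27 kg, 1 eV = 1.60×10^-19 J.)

From E_n = n²h²/(8m_pL²), L = n·h/√(8m_pE_n).
E_3 = 1.32×10^6 eV = 2.112×10^-13 J, so L = 3·6.63×10^-34/√(8·1.67×10^-27·2.112×10^-13) = 3.74×10^-14 m = 37.4 fm.

L = 37.4 fm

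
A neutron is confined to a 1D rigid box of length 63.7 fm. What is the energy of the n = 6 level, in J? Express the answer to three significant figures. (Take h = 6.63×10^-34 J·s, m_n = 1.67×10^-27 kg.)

For an infinite well E_n = n²h²/(8m_nL²), so E_1 = h²/(8m_nL²) = (6.63×10^-34)²/(8·1.67×10^-27·(6.37×10^-14 m)²) = 8.109×10^-15 J.
Then E_6 = 6²·E_1 = 36·8.109×10^-15 J = 2.92×10^-13 J.

E_6 = 2.92×10^-13 J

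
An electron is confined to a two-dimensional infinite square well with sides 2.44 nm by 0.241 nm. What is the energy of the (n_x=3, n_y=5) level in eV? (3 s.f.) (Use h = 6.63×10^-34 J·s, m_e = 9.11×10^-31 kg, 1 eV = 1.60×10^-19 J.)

E = 163 eV

For a 2D rectangular well E = (h²/8m_e)·Σ n_i²/L_i² = (6.63×10^-34)²/(8·9.11×10^-31) · [3²/(2.44 nm)² + 5²/(0.241 nm)²].
Evaluating gives E = 2.605×10^-17 J = 163 eV.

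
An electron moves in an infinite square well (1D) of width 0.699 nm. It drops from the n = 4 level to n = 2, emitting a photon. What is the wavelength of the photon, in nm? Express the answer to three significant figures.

λ = 134 nm

E_1 = h²/(8m_eL²) = 1.233×10^-19 J, so ΔE = (4² − 2²)E_1 = 1.480×10^-18 J.
λ = hc/ΔE = (6.626×10^-34·2.998×10^8)/1.480×10^-18 = 1.34×10^-7 m = 134 nm.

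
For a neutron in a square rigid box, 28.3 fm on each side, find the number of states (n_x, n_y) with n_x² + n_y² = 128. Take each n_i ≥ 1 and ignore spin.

degeneracy = 1

The level has n_x² + n_y² = 128. The ordered positive-integer solutions are (8, 8).
That gives 1 state.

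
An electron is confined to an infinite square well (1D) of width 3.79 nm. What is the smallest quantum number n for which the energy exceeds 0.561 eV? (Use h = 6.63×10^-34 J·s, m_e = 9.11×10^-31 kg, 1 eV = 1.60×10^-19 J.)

E_1 = h²/(8m_eL²) = 4.199×10^-21 J = 0.02624 eV.
Need n² > 0.561/0.02624 = 21.38, i.e. n > 4.624.
The smallest integer satisfying this is n = 5.

n = 5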